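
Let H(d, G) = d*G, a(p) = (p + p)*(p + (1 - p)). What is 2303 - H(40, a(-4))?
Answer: 2623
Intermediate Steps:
a(p) = 2*p (a(p) = (2*p)*1 = 2*p)
H(d, G) = G*d
2303 - H(40, a(-4)) = 2303 - 2*(-4)*40 = 2303 - (-8)*40 = 2303 - 1*(-320) = 2303 + 320 = 2623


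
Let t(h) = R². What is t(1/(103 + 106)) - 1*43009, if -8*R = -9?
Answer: -2752495/64 ≈ -43008.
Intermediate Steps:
R = 9/8 (R = -⅛*(-9) = 9/8 ≈ 1.1250)
t(h) = 81/64 (t(h) = (9/8)² = 81/64)
t(1/(103 + 106)) - 1*43009 = 81/64 - 1*43009 = 81/64 - 43009 = -2752495/64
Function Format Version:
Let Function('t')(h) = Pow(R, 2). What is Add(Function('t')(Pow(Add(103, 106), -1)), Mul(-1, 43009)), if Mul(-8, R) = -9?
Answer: Rational(-2752495, 64) ≈ -43008.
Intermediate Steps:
R = Rational(9, 8) (R = Mul(Rational(-1, 8), -9) = Rational(9, 8) ≈ 1.1250)
Function('t')(h) = Rational(81, 64) (Function('t')(h) = Pow(Rational(9, 8), 2) = Rational(81, 64))
Add(Function('t')(Pow(Add(103, 106), -1)), Mul(-1, 43009)) = Add(Rational(81, 64), Mul(-1, 43009)) = Add(Rational(81, 64), -43009) = Rational(-2752495, 64)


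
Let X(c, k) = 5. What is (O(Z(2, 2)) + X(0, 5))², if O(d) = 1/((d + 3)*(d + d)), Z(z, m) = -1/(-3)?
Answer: 11881/400 ≈ 29.703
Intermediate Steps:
Z(z, m) = ⅓ (Z(z, m) = -1*(-⅓) = ⅓)
O(d) = 1/(2*d*(3 + d)) (O(d) = 1/((3 + d)*(2*d)) = 1/(2*d*(3 + d)))
(O(Z(2, 2)) + X(0, 5))² = (1/(2*(⅓)*(3 + ⅓)) + 5)² = ((½)*3/(10/3) + 5)² = ((½)*3*(3/10) + 5)² = (9/20 + 5)² = (109/20)² = 11881/400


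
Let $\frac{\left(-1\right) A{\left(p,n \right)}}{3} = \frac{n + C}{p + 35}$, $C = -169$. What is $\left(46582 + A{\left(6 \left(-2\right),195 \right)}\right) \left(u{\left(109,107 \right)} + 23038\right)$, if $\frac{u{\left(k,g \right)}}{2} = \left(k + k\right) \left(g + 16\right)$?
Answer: $\frac{82132899128}{23} \approx 3.571 \cdot 10^{9}$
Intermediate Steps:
$u{\left(k,g \right)} = 4 k \left(16 + g\right)$ ($u{\left(k,g \right)} = 2 \left(k + k\right) \left(g + 16\right) = 2 \cdot 2 k \left(16 + g\right) = 4 k \left(16 + g\right)$)
$A{\left(p,n \right)} = - \frac{3 \left(-169 + n\right)}{35 + p}$ ($A{\left(p,n \right)} = - 3 \frac{n - 169}{p + 35} = - 3 \frac{-169 + n}{35 + p} = - \frac{3 \left(-169 + n\right)}{35 + p}$)
$\left(46582 + A{\left(6 \left(-2\right),195 \right)}\right) \left(u{\left(109,107 \right)} + 23038\right) = \left(46582 + \frac{3 \left(169 - 195\right)}{35 + 6 \left(-2\right)}\right) \left(4 \cdot 109 \left(16 + 107\right) + 23038\right) = \left(46582 + \frac{3 \left(169 - 195\right)}{35 - 12}\right) \left(4 \cdot 109 \cdot 123 + 23038\right) = \left(46582 + 3 \cdot \frac{1}{23} \left(-26\right)\right) \left(53628 + 23038\right) = \left(46582 + 3 \cdot \frac{1}{23} \left(-26\right)\right) 76666 = \left(46582 - \frac{78}{23}\right) 76666 = \frac{1071308}{23} \cdot 76666 = \frac{82132899128}{23}$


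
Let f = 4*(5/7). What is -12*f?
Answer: -240/7 ≈ -34.286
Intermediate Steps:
f = 20/7 (f = 4*(5*(⅐)) = 4*(5/7) = 20/7 ≈ 2.8571)
-12*f = -12*20/7 = -240/7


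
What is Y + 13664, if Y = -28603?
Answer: -14939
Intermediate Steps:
Y + 13664 = -28603 + 13664 = -14939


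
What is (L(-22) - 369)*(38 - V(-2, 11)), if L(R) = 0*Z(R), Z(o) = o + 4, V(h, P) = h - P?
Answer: -18819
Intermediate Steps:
Z(o) = 4 + o
L(R) = 0 (L(R) = 0*(4 + R) = 0)
(L(-22) - 369)*(38 - V(-2, 11)) = (0 - 369)*(38 - (-2 - 1*11)) = -369*(38 - (-2 - 11)) = -369*(38 - 1*(-13)) = -369*(38 + 13) = -369*51 = -18819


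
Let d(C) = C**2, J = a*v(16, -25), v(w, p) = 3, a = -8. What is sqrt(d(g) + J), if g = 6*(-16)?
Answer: 2*sqrt(2298) ≈ 95.875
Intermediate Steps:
J = -24 (J = -8*3 = -24)
g = -96
sqrt(d(g) + J) = sqrt((-96)**2 - 24) = sqrt(9216 - 24) = sqrt(9192) = 2*sqrt(2298)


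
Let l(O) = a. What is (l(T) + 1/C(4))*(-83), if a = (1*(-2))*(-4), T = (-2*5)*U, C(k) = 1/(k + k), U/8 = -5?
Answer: -1328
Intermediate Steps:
U = -40 (U = 8*(-5) = -40)
C(k) = 1/(2*k)
T = 400 (T = -2*5*(-40) = -10*(-40) = 400)
a = 8 (a = -2*(-4) = 8)
l(O) = 8
(l(T) + 1/C(4))*(-83) = (8 + 1/((½)/4))*(-83) = (8 + 1/((½)*(¼)))*(-83) = (8 + 1/(⅛))*(-83) = (8 + 8)*(-83) = 16*(-83) = -1328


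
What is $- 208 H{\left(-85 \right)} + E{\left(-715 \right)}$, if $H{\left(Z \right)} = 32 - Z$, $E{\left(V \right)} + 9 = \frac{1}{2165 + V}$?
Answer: $- \frac{35300249}{1450} \approx -24345.0$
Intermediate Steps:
$E{\left(V \right)} = -9 + \frac{1}{2165 + V}$
$- 208 H{\left(-85 \right)} + E{\left(-715 \right)} = - 208 \left(32 - -85\right) + \frac{-19484 - -6435}{2165 - 715} = - 208 \left(32 + 85\right) + \frac{-19484 + 6435}{1450} = \left(-208\right) 117 + \frac{1}{1450} \left(-13049\right) = -24336 - \frac{13049}{1450} = - \frac{35300249}{1450}$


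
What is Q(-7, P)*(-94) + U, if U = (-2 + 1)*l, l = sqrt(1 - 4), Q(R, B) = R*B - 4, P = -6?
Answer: -3572 - I*sqrt(3) ≈ -3572.0 - 1.732*I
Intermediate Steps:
Q(R, B) = -4 + B*R (Q(R, B) = B*R - 4 = -4 + B*R)
l = I*sqrt(3) (l = sqrt(-3) = I*sqrt(3) ≈ 1.732*I)
U = -I*sqrt(3) (U = (-2 + 1)*(I*sqrt(3)) = -I*sqrt(3) ≈ -1.732*I)
Q(-7, P)*(-94) + U = (-4 - 6*(-7))*(-94) - I*sqrt(3) = (-4 + 42)*(-94) - I*sqrt(3) = 38*(-94) - I*sqrt(3) = -3572 - I*sqrt(3)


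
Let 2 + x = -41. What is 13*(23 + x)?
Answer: -260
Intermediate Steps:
x = -43 (x = -2 - 41 = -43)
13*(23 + x) = 13*(23 - 43) = 13*(-20) = -260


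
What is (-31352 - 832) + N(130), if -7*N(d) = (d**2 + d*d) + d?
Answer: -259218/7 ≈ -37031.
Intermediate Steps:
N(d) = -2*d**2/7 - d/7 (N(d) = -((d**2 + d*d) + d)/7 = -((d**2 + d**2) + d)/7 = -(2*d**2 + d)/7 = -(d + 2*d**2)/7 = -2*d**2/7 - d/7)
(-31352 - 832) + N(130) = (-31352 - 832) - 1/7*130*(1 + 2*130) = -32184 - 1/7*130*(1 + 260) = -32184 - 1/7*130*261 = -32184 - 33930/7 = -259218/7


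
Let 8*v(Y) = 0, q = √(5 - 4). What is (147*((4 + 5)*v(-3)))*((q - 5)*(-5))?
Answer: 0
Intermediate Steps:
q = 1 (q = √1 = 1)
v(Y) = 0 (v(Y) = (⅛)*0 = 0)
(147*((4 + 5)*v(-3)))*((q - 5)*(-5)) = (147*((4 + 5)*0))*((1 - 5)*(-5)) = (147*(9*0))*(-4*(-5)) = (147*0)*20 = 0*20 = 0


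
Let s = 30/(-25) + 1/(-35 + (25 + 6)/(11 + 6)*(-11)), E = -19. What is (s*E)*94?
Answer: 705641/330 ≈ 2138.3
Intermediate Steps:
s = -37139/31020 (s = 30*(-1/25) - 1/11/(-35 + 31/17) = -6/5 - 1/11/(-35 + 31*(1/17)) = -6/5 - 1/11/(-35 + 31/17) = -6/5 - 1/11/(-564/17) = -6/5 - 17/564*(-1/11) = -6/5 + 17/6204 = -37139/31020 ≈ -1.1973)
(s*E)*94 = -37139/31020*(-19)*94 = (705641/31020)*94 = 705641/330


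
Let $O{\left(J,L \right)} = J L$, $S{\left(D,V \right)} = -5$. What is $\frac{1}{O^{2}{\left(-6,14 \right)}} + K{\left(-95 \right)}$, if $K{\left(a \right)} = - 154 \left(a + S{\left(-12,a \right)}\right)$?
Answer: $\frac{108662401}{7056} \approx 15400.0$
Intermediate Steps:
$K{\left(a \right)} = 770 - 154 a$ ($K{\left(a \right)} = - 154 \left(a - 5\right) = - 154 \left(-5 + a\right) = 770 - 154 a$)
$\frac{1}{O^{2}{\left(-6,14 \right)}} + K{\left(-95 \right)} = \frac{1}{\left(\left(-6\right) 14\right)^{2}} + \left(770 - -14630\right) = \frac{1}{\left(-84\right)^{2}} + \left(770 + 14630\right) = \frac{1}{7056} + 15400 = \frac{108662401}{7056}$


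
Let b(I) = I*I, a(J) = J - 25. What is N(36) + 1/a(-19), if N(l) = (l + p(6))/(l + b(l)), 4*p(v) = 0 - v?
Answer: 31/9768 ≈ 0.0031736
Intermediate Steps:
a(J) = -25 + J
p(v) = -v/4 (p(v) = (0 - v)/4 = (-v)/4 = -v/4)
b(I) = I**2
N(l) = (-3/2 + l)/(l + l**2) (N(l) = (l - 1/4*6)/(l + l**2) = (l - 3/2)/(l + l**2) = (-3/2 + l)/(l + l**2))
N(36) + 1/a(-19) = (-3/2 + 36)/(36*(1 + 36)) + 1/(-25 - 19) = (1/36)*(69/2)/37 + 1/(-44) = (1/36)*(1/37)*(69/2) - 1/44 = 23/888 - 1/44 = 31/9768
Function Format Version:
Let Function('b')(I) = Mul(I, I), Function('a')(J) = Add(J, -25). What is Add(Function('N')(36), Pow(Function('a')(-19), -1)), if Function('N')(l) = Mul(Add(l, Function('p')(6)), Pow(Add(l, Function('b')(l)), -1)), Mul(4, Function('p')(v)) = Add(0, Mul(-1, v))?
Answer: Rational(31, 9768) ≈ 0.0031736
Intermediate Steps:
Function('a')(J) = Add(-25, J)
Function('p')(v) = Mul(Rational(-1, 4), v) (Function('p')(v) = Mul(Rational(1, 4), Add(0, Mul(-1, v))) = Mul(Rational(1, 4), Mul(-1, v)) = Mul(Rational(-1, 4), v))
Function('b')(I) = Pow(I, 2)
Function('N')(l) = Mul(Pow(Add(l, Pow(l, 2)), -1), Add(Rational(-3, 2), l)) (Function('N')(l) = Mul(Add(l, Mul(Rational(-1, 4), 6)), Pow(Add(l, Pow(l, 2)), -1)) = Mul(Add(l, Rational(-3, 2)), Pow(Add(l, Pow(l, 2)), -1)) = Mul(Add(Rational(-3, 2), l), Pow(Add(l, Pow(l, 2)), -1)) = Mul(Pow(Add(l, Pow(l, 2)), -1), Add(Rational(-3, 2), l)))
Add(Function('N')(36), Pow(Function('a')(-19), -1)) = Add(Mul(Pow(36, -1), Pow(Add(1, 36), -1), Add(Rational(-3, 2), 36)), Pow(Add(-25, -19), -1)) = Add(Mul(Rational(1, 36), Pow(37, -1), Rational(69, 2)), Pow(-44, -1)) = Add(Mul(Rational(1, 36), Rational(1, 37), Rational(69, 2)), Rational(-1, 44)) = Add(Rational(23, 888), Rational(-1, 44)) = Rational(31, 9768)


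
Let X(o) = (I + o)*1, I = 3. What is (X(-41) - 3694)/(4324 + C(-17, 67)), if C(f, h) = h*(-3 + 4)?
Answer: -3732/4391 ≈ -0.84992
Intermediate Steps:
C(f, h) = h (C(f, h) = h*1 = h)
X(o) = 3 + o (X(o) = (3 + o)*1 = 3 + o)
(X(-41) - 3694)/(4324 + C(-17, 67)) = ((3 - 41) - 3694)/(4324 + 67) = (-38 - 3694)/4391 = -3732*1/4391 = -3732/4391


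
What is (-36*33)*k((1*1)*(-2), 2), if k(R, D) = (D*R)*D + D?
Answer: 7128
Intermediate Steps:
k(R, D) = D + R*D**2 (k(R, D) = R*D**2 + D = D + R*D**2)
(-36*33)*k((1*1)*(-2), 2) = (-36*33)*(2*(1 + 2*((1*1)*(-2)))) = -2376*(1 + 2*(1*(-2))) = -2376*(1 + 2*(-2)) = -2376*(1 - 4) = -2376*(-3) = -1188*(-6) = 7128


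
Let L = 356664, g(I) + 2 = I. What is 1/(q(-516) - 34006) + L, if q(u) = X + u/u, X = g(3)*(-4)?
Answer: 12129785975/34009 ≈ 3.5666e+5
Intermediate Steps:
g(I) = -2 + I
X = -4 (X = (-2 + 3)*(-4) = 1*(-4) = -4)
q(u) = -3 (q(u) = -4 + u/u = -4 + 1 = -3)
1/(q(-516) - 34006) + L = 1/(-3 - 34006) + 356664 = 1/(-34009) + 356664 = -1/34009 + 356664 = 12129785975/34009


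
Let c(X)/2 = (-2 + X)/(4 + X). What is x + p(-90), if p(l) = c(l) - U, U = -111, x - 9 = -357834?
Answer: -15381610/43 ≈ -3.5771e+5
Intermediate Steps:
x = -357825 (x = 9 - 357834 = -357825)
c(X) = 2*(-2 + X)/(4 + X) (c(X) = 2*((-2 + X)/(4 + X)) = 2*(-2 + X)/(4 + X))
p(l) = 111 + 2*(-2 + l)/(4 + l) (p(l) = 2*(-2 + l)/(4 + l) - 1*(-111) = 2*(-2 + l)/(4 + l) + 111 = 111 + 2*(-2 + l)/(4 + l))
x + p(-90) = -357825 + (440 + 113*(-90))/(4 - 90) = -357825 + (440 - 10170)/(-86) = -357825 - 1/86*(-9730) = -357825 + 4865/43 = -15381610/43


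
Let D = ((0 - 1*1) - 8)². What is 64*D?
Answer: 5184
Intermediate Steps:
D = 81 (D = ((0 - 1) - 8)² = (-1 - 8)² = (-9)² = 81)
64*D = 64*81 = 5184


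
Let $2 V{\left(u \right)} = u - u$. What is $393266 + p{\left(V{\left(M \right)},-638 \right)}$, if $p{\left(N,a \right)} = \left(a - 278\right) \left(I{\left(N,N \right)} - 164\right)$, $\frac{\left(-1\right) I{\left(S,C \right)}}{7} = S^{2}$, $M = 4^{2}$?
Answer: $543490$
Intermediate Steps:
$M = 16$
$V{\left(u \right)} = 0$ ($V{\left(u \right)} = \frac{u - u}{2} = \frac{1}{2} \cdot 0 = 0$)
$I{\left(S,C \right)} = - 7 S^{2}$
$p{\left(N,a \right)} = \left(-278 + a\right) \left(-164 - 7 N^{2}\right)$ ($p{\left(N,a \right)} = \left(a - 278\right) \left(- 7 N^{2} - 164\right) = \left(-278 + a\right) \left(-164 - 7 N^{2}\right)$)
$393266 + p{\left(V{\left(M \right)},-638 \right)} = 393266 + \left(45592 - -104632 + 1946 \cdot 0^{2} - - 4466 \cdot 0^{2}\right) = 393266 + \left(45592 + 104632 + 1946 \cdot 0 - \left(-4466\right) 0\right) = 393266 + \left(45592 + 104632 + 0 + 0\right) = 393266 + 150224 = 543490$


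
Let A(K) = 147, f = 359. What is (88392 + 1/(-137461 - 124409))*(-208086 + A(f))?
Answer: -1604402777372207/87290 ≈ -1.8380e+10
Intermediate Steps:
(88392 + 1/(-137461 - 124409))*(-208086 + A(f)) = (88392 + 1/(-137461 - 124409))*(-208086 + 147) = (88392 + 1/(-261870))*(-207939) = (88392 - 1/261870)*(-207939) = (23147213039/261870)*(-207939) = -1604402777372207/87290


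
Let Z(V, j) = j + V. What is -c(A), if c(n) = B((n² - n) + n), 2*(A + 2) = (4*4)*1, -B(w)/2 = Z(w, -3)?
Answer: 66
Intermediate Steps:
Z(V, j) = V + j
B(w) = 6 - 2*w (B(w) = -2*(w - 3) = -2*(-3 + w) = 6 - 2*w)
A = 6 (A = -2 + ((4*4)*1)/2 = -2 + (16*1)/2 = -2 + (½)*16 = -2 + 8 = 6)
c(n) = 6 - 2*n² (c(n) = 6 - 2*((n² - n) + n) = 6 - 2*n²)
-c(A) = -(6 - 2*6²) = -(6 - 2*36) = -(6 - 72) = -1*(-66) = 66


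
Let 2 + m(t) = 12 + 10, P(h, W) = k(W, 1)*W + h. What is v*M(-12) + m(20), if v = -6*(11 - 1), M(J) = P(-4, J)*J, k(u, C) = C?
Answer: -11500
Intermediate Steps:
P(h, W) = W + h (P(h, W) = 1*W + h = W + h)
m(t) = 20 (m(t) = -2 + (12 + 10) = -2 + 22 = 20)
M(J) = J*(-4 + J) (M(J) = (J - 4)*J = (-4 + J)*J = J*(-4 + J))
v = -60 (v = -6*10 = -1*60 = -60)
v*M(-12) + m(20) = -(-720)*(-4 - 12) + 20 = -(-720)*(-16) + 20 = -60*192 + 20 = -11520 + 20 = -11500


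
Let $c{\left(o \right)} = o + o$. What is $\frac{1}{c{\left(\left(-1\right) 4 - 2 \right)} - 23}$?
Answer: $- \frac{1}{35} \approx -0.028571$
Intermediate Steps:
$c{\left(o \right)} = 2 o$
$\frac{1}{c{\left(\left(-1\right) 4 - 2 \right)} - 23} = \frac{1}{2 \left(\left(-1\right) 4 - 2\right) - 23} = \frac{1}{2 \left(-4 - 2\right) - 23} = \frac{1}{2 \left(-6\right) - 23} = \frac{1}{-12 - 23} = \frac{1}{-35} = - \frac{1}{35}$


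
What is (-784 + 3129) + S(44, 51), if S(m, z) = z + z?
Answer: 2447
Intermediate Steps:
S(m, z) = 2*z
(-784 + 3129) + S(44, 51) = (-784 + 3129) + 2*51 = 2345 + 102 = 2447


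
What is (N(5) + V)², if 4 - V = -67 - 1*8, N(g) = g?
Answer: 7056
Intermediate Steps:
V = 79 (V = 4 - (-67 - 1*8) = 4 - (-67 - 8) = 4 - 1*(-75) = 4 + 75 = 79)
(N(5) + V)² = (5 + 79)² = 84² = 7056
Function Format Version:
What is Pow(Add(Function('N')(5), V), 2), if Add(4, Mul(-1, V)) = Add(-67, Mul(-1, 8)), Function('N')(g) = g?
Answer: 7056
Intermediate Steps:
V = 79 (V = Add(4, Mul(-1, Add(-67, Mul(-1, 8)))) = Add(4, Mul(-1, Add(-67, -8))) = Add(4, Mul(-1, -75)) = Add(4, 75) = 79)
Pow(Add(Function('N')(5), V), 2) = Pow(Add(5, 79), 2) = Pow(84, 2) = 7056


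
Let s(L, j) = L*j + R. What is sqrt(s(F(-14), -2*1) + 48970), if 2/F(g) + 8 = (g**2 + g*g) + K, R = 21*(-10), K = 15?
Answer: 2*sqrt(1940659791)/399 ≈ 220.82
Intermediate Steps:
R = -210
F(g) = 2/(7 + 2*g**2) (F(g) = 2/(-8 + ((g**2 + g*g) + 15)) = 2/(-8 + ((g**2 + g**2) + 15)) = 2/(-8 + (2*g**2 + 15)) = 2/(-8 + (15 + 2*g**2)) = 2/(7 + 2*g**2))
s(L, j) = -210 + L*j (s(L, j) = L*j - 210 = -210 + L*j)
sqrt(s(F(-14), -2*1) + 48970) = sqrt((-210 + (2/(7 + 2*(-14)**2))*(-2*1)) + 48970) = sqrt((-210 + (2/(7 + 2*196))*(-2)) + 48970) = sqrt((-210 + (2/(7 + 392))*(-2)) + 48970) = sqrt((-210 + (2/399)*(-2)) + 48970) = sqrt((-210 - 4/399) + 48970) = sqrt(-83794/399 + 48970) = sqrt(19455236/399) = 2*sqrt(1940659791)/399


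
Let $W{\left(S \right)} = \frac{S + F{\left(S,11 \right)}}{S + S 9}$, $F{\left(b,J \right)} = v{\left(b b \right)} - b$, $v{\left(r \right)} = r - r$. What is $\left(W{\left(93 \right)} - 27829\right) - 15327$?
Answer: $-43156$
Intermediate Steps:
$v{\left(r \right)} = 0$
$F{\left(b,J \right)} = - b$ ($F{\left(b,J \right)} = 0 - b = - b$)
$W{\left(S \right)} = 0$ ($W{\left(S \right)} = \frac{S - S}{S + S 9} = \frac{0}{S + 9 S} = \frac{0}{10 S} = 0 \frac{1}{10 S} = 0$)
$\left(W{\left(93 \right)} - 27829\right) - 15327 = \left(0 - 27829\right) - 15327 = -27829 - 15327 = -43156$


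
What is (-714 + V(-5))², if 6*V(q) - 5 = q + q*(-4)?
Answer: 4545424/9 ≈ 5.0505e+5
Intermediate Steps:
V(q) = ⅚ - q/2 (V(q) = ⅚ + (q + q*(-4))/6 = ⅚ + (q - 4*q)/6 = ⅚ + (-3*q)/6 = ⅚ - q/2)
(-714 + V(-5))² = (-714 + (⅚ - ½*(-5)))² = (-714 + (⅚ + 5/2))² = (-714 + 10/3)² = (-2132/3)² = 4545424/9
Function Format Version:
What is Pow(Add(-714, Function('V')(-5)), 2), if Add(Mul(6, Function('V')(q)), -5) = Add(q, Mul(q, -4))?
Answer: Rational(4545424, 9) ≈ 5.0505e+5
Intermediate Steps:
Function('V')(q) = Add(Rational(5, 6), Mul(Rational(-1, 2), q)) (Function('V')(q) = Add(Rational(5, 6), Mul(Rational(1, 6), Add(q, Mul(q, -4)))) = Add(Rational(5, 6), Mul(Rational(1, 6), Add(q, Mul(-4, q)))) = Add(Rational(5, 6), Mul(Rational(1, 6), Mul(-3, q))) = Add(Rational(5, 6), Mul(Rational(-1, 2), q)))
Pow(Add(-714, Function('V')(-5)), 2) = Pow(Add(-714, Add(Rational(5, 6), Mul(Rational(-1, 2), -5))), 2) = Pow(Add(-714, Add(Rational(5, 6), Rational(5, 2))), 2) = Pow(Add(-714, Rational(10, 3)), 2) = Pow(Rational(-2132, 3), 2) = Rational(4545424, 9)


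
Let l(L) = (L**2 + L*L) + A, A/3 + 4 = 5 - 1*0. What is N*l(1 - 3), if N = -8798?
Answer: -96778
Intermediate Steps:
A = 3 (A = -12 + 3*(5 - 1*0) = -12 + 3*(5 + 0) = -12 + 3*5 = -12 + 15 = 3)
l(L) = 3 + 2*L**2 (l(L) = (L**2 + L*L) + 3 = (L**2 + L**2) + 3 = 2*L**2 + 3 = 3 + 2*L**2)
N*l(1 - 3) = -8798*(3 + 2*(1 - 3)**2) = -8798*(3 + 2*(-2)**2) = -8798*(3 + 2*4) = -8798*(3 + 8) = -8798*11 = -96778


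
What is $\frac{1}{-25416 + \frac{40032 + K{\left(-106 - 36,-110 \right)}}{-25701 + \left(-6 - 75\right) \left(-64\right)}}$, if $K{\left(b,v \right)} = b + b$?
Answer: $- \frac{20517}{521499820} \approx -3.9342 \cdot 10^{-5}$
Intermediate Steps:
$K{\left(b,v \right)} = 2 b$
$\frac{1}{-25416 + \frac{40032 + K{\left(-106 - 36,-110 \right)}}{-25701 + \left(-6 - 75\right) \left(-64\right)}} = \frac{1}{-25416 + \frac{40032 + 2 \left(-106 - 36\right)}{-25701 + \left(-6 - 75\right) \left(-64\right)}} = \frac{1}{-25416 + \frac{40032 + 2 \left(-106 - 36\right)}{-25701 - -5184}} = \frac{1}{-25416 + \frac{40032 + 2 \left(-142\right)}{-25701 + 5184}} = \frac{1}{-25416 + \frac{40032 - 284}{-20517}} = \frac{1}{-25416 + 39748 \left(- \frac{1}{20517}\right)} = \frac{1}{-25416 - \frac{39748}{20517}} = \frac{1}{- \frac{521499820}{20517}} = - \frac{20517}{521499820}$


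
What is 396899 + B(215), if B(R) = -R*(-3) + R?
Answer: 397759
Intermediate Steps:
B(R) = 4*R (B(R) = 3*R + R = 4*R)
396899 + B(215) = 396899 + 4*215 = 396899 + 860 = 397759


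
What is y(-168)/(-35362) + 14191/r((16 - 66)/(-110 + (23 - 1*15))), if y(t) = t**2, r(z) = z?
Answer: 12796111821/442025 ≈ 28949.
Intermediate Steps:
y(-168)/(-35362) + 14191/r((16 - 66)/(-110 + (23 - 1*15))) = (-168)**2/(-35362) + 14191/(((16 - 66)/(-110 + (23 - 1*15)))) = 28224*(-1/35362) + 14191/((-50/(-110 + (23 - 15)))) = -14112/17681 + 14191/((-50/(-110 + 8))) = -14112/17681 + 14191/((-50/(-102))) = -14112/17681 + 14191/((-50*(-1/102))) = -14112/17681 + 14191/(25/51) = -14112/17681 + 14191*(51/25) = -14112/17681 + 723741/25 = 12796111821/442025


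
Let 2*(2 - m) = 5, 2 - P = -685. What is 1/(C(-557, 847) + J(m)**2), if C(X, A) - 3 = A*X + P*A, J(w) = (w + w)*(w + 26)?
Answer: 4/443053 ≈ 9.0283e-6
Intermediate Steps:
P = 687 (P = 2 - 1*(-685) = 2 + 685 = 687)
m = -1/2 (m = 2 - 1/2*5 = 2 - 5/2 = -1/2 ≈ -0.50000)
J(w) = 2*w*(26 + w) (J(w) = (2*w)*(26 + w) = 2*w*(26 + w))
C(X, A) = 3 + 687*A + A*X (C(X, A) = 3 + (A*X + 687*A) = 3 + (687*A + A*X) = 3 + 687*A + A*X)
1/(C(-557, 847) + J(m)**2) = 1/((3 + 687*847 + 847*(-557)) + (2*(-1/2)*(26 - 1/2))**2) = 1/((3 + 581889 - 471779) + (2*(-1/2)*(51/2))**2) = 1/(110113 + (-51/2)**2) = 1/(110113 + 2601/4) = 1/(443053/4) = 4/443053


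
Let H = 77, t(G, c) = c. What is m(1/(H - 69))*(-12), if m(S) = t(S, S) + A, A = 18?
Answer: -435/2 ≈ -217.50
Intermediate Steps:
m(S) = 18 + S (m(S) = S + 18 = 18 + S)
m(1/(H - 69))*(-12) = (18 + 1/(77 - 69))*(-12) = (18 + 1/8)*(-12) = (18 + ⅛)*(-12) = (145/8)*(-12) = -435/2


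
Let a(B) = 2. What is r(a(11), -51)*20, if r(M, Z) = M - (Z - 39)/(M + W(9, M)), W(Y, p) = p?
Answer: 490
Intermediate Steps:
r(M, Z) = M - (-39 + Z)/(2*M) (r(M, Z) = M - (Z - 39)/(M + M) = M - (-39 + Z)/(2*M))
r(a(11), -51)*20 = ((1/2)*(39 - 1*(-51) + 2*2**2)/2)*20 = ((1/2)*(1/2)*(39 + 51 + 2*4))*20 = ((1/2)*(1/2)*(39 + 51 + 8))*20 = ((1/2)*(1/2)*98)*20 = (49/2)*20 = 490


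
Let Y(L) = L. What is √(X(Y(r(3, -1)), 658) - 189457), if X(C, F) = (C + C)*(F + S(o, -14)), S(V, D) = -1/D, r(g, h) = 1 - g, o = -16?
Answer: 5*I*√376495/7 ≈ 438.28*I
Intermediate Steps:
X(C, F) = 2*C*(1/14 + F) (X(C, F) = (C + C)*(F - 1/(-14)) = (2*C)*(F - 1*(-1/14)) = (2*C)*(F + 1/14) = (2*C)*(1/14 + F) = 2*C*(1/14 + F))
√(X(Y(r(3, -1)), 658) - 189457) = √((1 - 1*3)*(1 + 14*658)/7 - 189457) = √((1 - 3)*(1 + 9212)/7 - 189457) = √((⅐)*(-2)*9213 - 189457) = √(-18426/7 - 189457) = √(-1344625/7) = 5*I*√376495/7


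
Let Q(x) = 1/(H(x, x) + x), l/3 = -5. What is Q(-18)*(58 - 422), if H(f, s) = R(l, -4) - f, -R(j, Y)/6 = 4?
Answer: 91/6 ≈ 15.167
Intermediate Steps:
l = -15 (l = 3*(-5) = -15)
R(j, Y) = -24 (R(j, Y) = -6*4 = -24)
H(f, s) = -24 - f
Q(x) = -1/24 (Q(x) = 1/((-24 - x) + x) = 1/(-24) = -1/24)
Q(-18)*(58 - 422) = -(58 - 422)/24 = -1/24*(-364) = 91/6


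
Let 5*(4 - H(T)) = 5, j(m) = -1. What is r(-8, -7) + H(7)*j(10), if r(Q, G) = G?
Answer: -10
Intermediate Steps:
H(T) = 3 (H(T) = 4 - 1/5*5 = 4 - 1 = 3)
r(-8, -7) + H(7)*j(10) = -7 + 3*(-1) = -7 - 3 = -10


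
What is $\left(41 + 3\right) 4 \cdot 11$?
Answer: $1936$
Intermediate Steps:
$\left(41 + 3\right) 4 \cdot 11 = 44 \cdot 44 = 1936$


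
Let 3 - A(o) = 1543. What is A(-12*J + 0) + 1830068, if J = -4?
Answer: 1828528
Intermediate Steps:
A(o) = -1540 (A(o) = 3 - 1*1543 = 3 - 1543 = -1540)
A(-12*J + 0) + 1830068 = -1540 + 1830068 = 1828528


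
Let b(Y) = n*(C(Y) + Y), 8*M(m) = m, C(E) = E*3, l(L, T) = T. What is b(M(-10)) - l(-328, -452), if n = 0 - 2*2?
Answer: 472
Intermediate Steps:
C(E) = 3*E
M(m) = m/8
n = -4 (n = 0 - 4 = -4)
b(Y) = -16*Y (b(Y) = -4*(3*Y + Y) = -16*Y)
b(M(-10)) - l(-328, -452) = -2*(-10) - 1*(-452) = -16*(-5/4) + 452 = 20 + 452 = 472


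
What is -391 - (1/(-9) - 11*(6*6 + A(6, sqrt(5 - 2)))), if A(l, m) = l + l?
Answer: 1234/9 ≈ 137.11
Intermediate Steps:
A(l, m) = 2*l
-391 - (1/(-9) - 11*(6*6 + A(6, sqrt(5 - 2)))) = -391 - (1/(-9) - 11*(6*6 + 2*6)) = -391 - (-1/9 - 11*(36 + 12)) = -391 - (-1/9 - 11*48) = -391 - (-1/9 - 528) = -391 - 1*(-4753/9) = -391 + 4753/9 = 1234/9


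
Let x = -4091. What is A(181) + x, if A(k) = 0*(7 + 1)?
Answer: -4091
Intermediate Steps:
A(k) = 0 (A(k) = 0*8 = 0)
A(181) + x = 0 - 4091 = -4091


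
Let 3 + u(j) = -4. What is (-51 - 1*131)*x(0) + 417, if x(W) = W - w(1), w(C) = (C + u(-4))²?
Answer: 6969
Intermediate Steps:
u(j) = -7 (u(j) = -3 - 4 = -7)
w(C) = (-7 + C)² (w(C) = (C - 7)² = (-7 + C)²)
x(W) = -36 + W (x(W) = W - (-7 + 1)² = W - 1*(-6)² = W - 1*36 = W - 36 = -36 + W)
(-51 - 1*131)*x(0) + 417 = (-51 - 1*131)*(-36 + 0) + 417 = (-51 - 131)*(-36) + 417 = -182*(-36) + 417 = 6552 + 417 = 6969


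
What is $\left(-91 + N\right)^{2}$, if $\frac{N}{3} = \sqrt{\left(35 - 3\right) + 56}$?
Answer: $9073 - 1092 \sqrt{22} \approx 3951.1$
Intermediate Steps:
$N = 6 \sqrt{22}$ ($N = 3 \sqrt{\left(35 - 3\right) + 56} = 3 \sqrt{32 + 56} = 3 \sqrt{88} = 3 \cdot 2 \sqrt{22} = 6 \sqrt{22} \approx 28.142$)
$\left(-91 + N\right)^{2} = \left(-91 + 6 \sqrt{22}\right)^{2}$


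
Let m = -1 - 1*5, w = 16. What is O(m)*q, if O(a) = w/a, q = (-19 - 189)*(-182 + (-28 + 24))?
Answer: -103168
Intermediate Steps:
m = -6 (m = -1 - 5 = -6)
q = 38688 (q = -208*(-182 - 4) = -208*(-186) = 38688)
O(a) = 16/a
O(m)*q = (16/(-6))*38688 = (16*(-1/6))*38688 = -8/3*38688 = -103168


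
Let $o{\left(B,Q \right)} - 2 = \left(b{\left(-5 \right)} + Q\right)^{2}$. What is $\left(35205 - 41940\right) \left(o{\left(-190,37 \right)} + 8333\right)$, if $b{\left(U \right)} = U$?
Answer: $-63032865$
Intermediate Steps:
$o{\left(B,Q \right)} = 2 + \left(-5 + Q\right)^{2}$
$\left(35205 - 41940\right) \left(o{\left(-190,37 \right)} + 8333\right) = \left(35205 - 41940\right) \left(\left(2 + \left(-5 + 37\right)^{2}\right) + 8333\right) = - 6735 \left(\left(2 + 32^{2}\right) + 8333\right) = - 6735 \left(\left(2 + 1024\right) + 8333\right) = - 6735 \left(1026 + 8333\right) = \left(-6735\right) 9359 = -63032865$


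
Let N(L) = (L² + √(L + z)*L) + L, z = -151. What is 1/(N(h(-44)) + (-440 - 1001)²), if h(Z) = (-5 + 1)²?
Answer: 692251/1437634352523 - 16*I*√15/1437634352523 ≈ 4.8152e-7 - 4.3104e-11*I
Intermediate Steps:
h(Z) = 16 (h(Z) = (-4)² = 16)
N(L) = L + L² + L*√(-151 + L) (N(L) = (L² + √(L - 151)*L) + L = (L² + √(-151 + L)*L) + L = (L² + L*√(-151 + L)) + L = L + L² + L*√(-151 + L))
1/(N(h(-44)) + (-440 - 1001)²) = 1/(16*(1 + 16 + √(-151 + 16)) + (-440 - 1001)²) = 1/(16*(1 + 16 + √(-135)) + (-1441)²) = 1/(16*(1 + 16 + 3*I*√15) + 2076481) = 1/(16*(17 + 3*I*√15) + 2076481) = 1/((272 + 48*I*√15) + 2076481) = 1/(2076753 + 48*I*√15)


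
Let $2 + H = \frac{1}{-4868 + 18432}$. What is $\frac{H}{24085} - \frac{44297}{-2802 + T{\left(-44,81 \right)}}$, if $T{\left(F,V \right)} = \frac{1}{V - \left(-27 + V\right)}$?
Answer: $\frac{390724127090929}{24714998377820} \approx 15.809$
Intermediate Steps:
$H = - \frac{27127}{13564}$ ($H = -2 + \frac{1}{-4868 + 18432} = -2 + \frac{1}{13564} = - \frac{27127}{13564} \approx -1.9999$)
$T{\left(F,V \right)} = \frac{1}{27}$
$\frac{H}{24085} - \frac{44297}{-2802 + T{\left(-44,81 \right)}} = - \frac{27127}{13564 \cdot 24085} - \frac{44297}{-2802 + \frac{1}{27}} = \left(- \frac{27127}{13564}\right) \frac{1}{24085} - \frac{44297}{- \frac{75653}{27}} = - \frac{27127}{326688940} - - \frac{1196019}{75653} = - \frac{27127}{326688940} + \frac{1196019}{75653} = \frac{390724127090929}{24714998377820}$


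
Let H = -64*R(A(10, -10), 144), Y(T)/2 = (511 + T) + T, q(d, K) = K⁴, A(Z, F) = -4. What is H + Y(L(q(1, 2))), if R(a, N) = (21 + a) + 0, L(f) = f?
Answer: -2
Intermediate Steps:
Y(T) = 1022 + 4*T (Y(T) = 2*((511 + T) + T) = 2*(511 + 2*T) = 1022 + 4*T)
R(a, N) = 21 + a
H = -1088 (H = -64*(21 - 4) = -64*17 = -1088)
H + Y(L(q(1, 2))) = -1088 + (1022 + 4*2⁴) = -1088 + (1022 + 4*16) = -1088 + (1022 + 64) = -1088 + 1086 = -2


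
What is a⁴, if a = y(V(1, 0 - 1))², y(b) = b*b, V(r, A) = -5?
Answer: 152587890625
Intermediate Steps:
y(b) = b²
a = 625 (a = ((-5)²)² = 25² = 625)
a⁴ = 625⁴ = 152587890625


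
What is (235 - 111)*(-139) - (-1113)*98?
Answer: 91838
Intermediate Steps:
(235 - 111)*(-139) - (-1113)*98 = 124*(-139) - 1*(-109074) = -17236 + 109074 = 91838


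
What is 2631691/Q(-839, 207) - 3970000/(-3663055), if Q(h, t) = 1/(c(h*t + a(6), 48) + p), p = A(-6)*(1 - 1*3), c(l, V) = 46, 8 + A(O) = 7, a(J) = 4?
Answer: 92544278003648/732611 ≈ 1.2632e+8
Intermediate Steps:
A(O) = -1 (A(O) = -8 + 7 = -1)
p = 2 (p = -(1 - 1*3) = -(1 - 3) = -1*(-2) = 2)
Q(h, t) = 1/48 (Q(h, t) = 1/(46 + 2) = 1/48)
2631691/Q(-839, 207) - 3970000/(-3663055) = 2631691/(1/48) - 3970000/(-3663055) = 2631691*48 - 3970000*(-1/3663055) = 126321168 + 794000/732611 = 92544278003648/732611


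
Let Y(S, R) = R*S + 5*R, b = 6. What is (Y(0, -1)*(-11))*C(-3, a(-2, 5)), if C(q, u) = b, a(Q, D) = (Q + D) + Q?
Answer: 330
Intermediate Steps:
a(Q, D) = D + 2*Q (a(Q, D) = (D + Q) + Q = D + 2*Q)
C(q, u) = 6
Y(S, R) = 5*R + R*S
(Y(0, -1)*(-11))*C(-3, a(-2, 5)) = (-(5 + 0)*(-11))*6 = (-1*5*(-11))*6 = -5*(-11)*6 = 55*6 = 330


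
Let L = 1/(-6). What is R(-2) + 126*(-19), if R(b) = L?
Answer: -14365/6 ≈ -2394.2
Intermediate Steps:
L = -1/6 ≈ -0.16667
R(b) = -1/6
R(-2) + 126*(-19) = -1/6 + 126*(-19) = -1/6 - 2394 = -14365/6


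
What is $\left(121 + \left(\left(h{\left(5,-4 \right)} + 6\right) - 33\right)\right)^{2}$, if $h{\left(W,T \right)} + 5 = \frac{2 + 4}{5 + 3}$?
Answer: $\frac{128881}{16} \approx 8055.1$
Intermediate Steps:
$h{\left(W,T \right)} = - \frac{17}{4}$ ($h{\left(W,T \right)} = -5 + \frac{2 + 4}{5 + 3} = -5 + \frac{6}{8} = -5 + 6 \cdot \frac{1}{8} = -5 + \frac{3}{4} = - \frac{17}{4}$)
$\left(121 + \left(\left(h{\left(5,-4 \right)} + 6\right) - 33\right)\right)^{2} = \left(121 + \left(\left(- \frac{17}{4} + 6\right) - 33\right)\right)^{2} = \left(121 + \left(\frac{7}{4} - 33\right)\right)^{2} = \left(121 - \frac{125}{4}\right)^{2} = \left(\frac{359}{4}\right)^{2} = \frac{128881}{16}$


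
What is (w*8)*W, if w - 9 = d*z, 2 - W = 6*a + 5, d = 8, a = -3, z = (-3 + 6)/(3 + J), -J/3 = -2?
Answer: 1400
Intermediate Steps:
J = 6 (J = -3*(-2) = 6)
z = 1/3 (z = (-3 + 6)/(3 + 6) = 3/9 = 3*(1/9) = 1/3 ≈ 0.33333)
W = 15 (W = 2 - (6*(-3) + 5) = 2 - (-18 + 5) = 2 - 1*(-13) = 2 + 13 = 15)
w = 35/3 (w = 9 + 8*(1/3) = 9 + 8/3 = 35/3 ≈ 11.667)
(w*8)*W = ((35/3)*8)*15 = (280/3)*15 = 1400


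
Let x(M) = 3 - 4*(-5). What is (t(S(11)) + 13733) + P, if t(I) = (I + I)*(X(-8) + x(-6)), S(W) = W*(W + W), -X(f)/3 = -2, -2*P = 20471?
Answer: 35067/2 ≈ 17534.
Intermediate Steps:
x(M) = 23 (x(M) = 3 + 20 = 23)
P = -20471/2 (P = -½*20471 = -20471/2 ≈ -10236.)
X(f) = 6 (X(f) = -3*(-2) = 6)
S(W) = 2*W² (S(W) = W*(2*W) = 2*W²)
t(I) = 58*I (t(I) = (I + I)*(6 + 23) = (2*I)*29 = 58*I)
(t(S(11)) + 13733) + P = (58*(2*11²) + 13733) - 20471/2 = (58*(2*121) + 13733) - 20471/2 = (58*242 + 13733) - 20471/2 = (14036 + 13733) - 20471/2 = 27769 - 20471/2 = 35067/2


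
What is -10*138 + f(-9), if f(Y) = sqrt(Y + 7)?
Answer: -1380 + I*sqrt(2) ≈ -1380.0 + 1.4142*I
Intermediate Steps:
f(Y) = sqrt(7 + Y)
-10*138 + f(-9) = -10*138 + sqrt(7 - 9) = -1380 + sqrt(-2) = -1380 + I*sqrt(2)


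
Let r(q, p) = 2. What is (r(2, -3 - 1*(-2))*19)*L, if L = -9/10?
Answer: -171/5 ≈ -34.200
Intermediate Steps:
L = -9/10 (L = -9*⅒ = -9/10 ≈ -0.90000)
(r(2, -3 - 1*(-2))*19)*L = (2*19)*(-9/10) = 38*(-9/10) = -171/5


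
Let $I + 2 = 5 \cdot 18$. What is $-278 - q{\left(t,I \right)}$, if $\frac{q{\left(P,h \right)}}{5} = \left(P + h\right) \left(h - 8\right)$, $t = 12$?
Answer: $-40278$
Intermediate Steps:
$I = 88$ ($I = -2 + 5 \cdot 18 = -2 + 90 = 88$)
$q{\left(P,h \right)} = 5 \left(-8 + h\right) \left(P + h\right)$ ($q{\left(P,h \right)} = 5 \left(P + h\right) \left(h - 8\right) = 5 \left(P + h\right) \left(-8 + h\right) = 5 \left(-8 + h\right) \left(P + h\right)$)
$-278 - q{\left(t,I \right)} = -278 - \left(\left(-40\right) 12 - 3520 + 5 \cdot 88^{2} + 5 \cdot 12 \cdot 88\right) = -278 - \left(-480 - 3520 + 5 \cdot 7744 + 5280\right) = -278 - \left(-480 - 3520 + 38720 + 5280\right) = -278 - 40000 = -40278$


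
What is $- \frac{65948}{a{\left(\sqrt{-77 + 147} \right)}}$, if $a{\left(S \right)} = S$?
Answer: $- \frac{32974 \sqrt{70}}{35} \approx -7882.3$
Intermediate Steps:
$- \frac{65948}{a{\left(\sqrt{-77 + 147} \right)}} = - \frac{65948}{\sqrt{-77 + 147}} = - \frac{65948}{\sqrt{70}} = - 65948 \frac{\sqrt{70}}{70} = - \frac{32974 \sqrt{70}}{35}$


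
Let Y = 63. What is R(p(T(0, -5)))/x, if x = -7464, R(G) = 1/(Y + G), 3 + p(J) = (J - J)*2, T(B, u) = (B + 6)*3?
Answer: -1/447840 ≈ -2.2329e-6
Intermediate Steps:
T(B, u) = 18 + 3*B (T(B, u) = (6 + B)*3 = 18 + 3*B)
p(J) = -3 (p(J) = -3 + (J - J)*2 = -3 + 0*2 = -3 + 0 = -3)
R(G) = 1/(63 + G)
R(p(T(0, -5)))/x = 1/((63 - 3)*(-7464)) = -1/7464/60 = (1/60)*(-1/7464) = -1/447840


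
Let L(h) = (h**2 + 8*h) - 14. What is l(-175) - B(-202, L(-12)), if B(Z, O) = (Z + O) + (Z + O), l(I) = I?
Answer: 161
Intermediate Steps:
L(h) = -14 + h**2 + 8*h
B(Z, O) = 2*O + 2*Z (B(Z, O) = (O + Z) + (O + Z) = 2*O + 2*Z)
l(-175) - B(-202, L(-12)) = -175 - (2*(-14 + (-12)**2 + 8*(-12)) + 2*(-202)) = -175 - (2*(-14 + 144 - 96) - 404) = -175 - (2*34 - 404) = -175 - (68 - 404) = -175 - 1*(-336) = -175 + 336 = 161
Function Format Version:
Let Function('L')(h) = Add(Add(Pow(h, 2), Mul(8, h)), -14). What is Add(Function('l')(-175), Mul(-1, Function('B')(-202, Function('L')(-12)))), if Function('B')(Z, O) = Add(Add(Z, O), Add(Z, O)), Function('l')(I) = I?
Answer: 161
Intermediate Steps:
Function('L')(h) = Add(-14, Pow(h, 2), Mul(8, h))
Function('B')(Z, O) = Add(Mul(2, O), Mul(2, Z)) (Function('B')(Z, O) = Add(Add(O, Z), Add(O, Z)) = Add(Mul(2, O), Mul(2, Z)))
Add(Function('l')(-175), Mul(-1, Function('B')(-202, Function('L')(-12)))) = Add(-175, Mul(-1, Add(Mul(2, Add(-14, Pow(-12, 2), Mul(8, -12))), Mul(2, -202)))) = Add(-175, Mul(-1, Add(Mul(2, Add(-14, 144, -96)), -404))) = Add(-175, Mul(-1, Add(Mul(2, 34), -404))) = Add(-175, Mul(-1, Add(68, -404))) = Add(-175, Mul(-1, -336)) = Add(-175, 336) = 161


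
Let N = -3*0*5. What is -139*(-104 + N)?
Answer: 14456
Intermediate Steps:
N = 0 (N = 0*5 = 0)
-139*(-104 + N) = -139*(-104 + 0) = -139*(-104) = 14456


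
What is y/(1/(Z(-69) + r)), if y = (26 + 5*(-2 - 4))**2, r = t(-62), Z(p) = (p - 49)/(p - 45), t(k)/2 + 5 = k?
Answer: -121264/57 ≈ -2127.4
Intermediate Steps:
t(k) = -10 + 2*k
Z(p) = (-49 + p)/(-45 + p)
r = -134 (r = -10 + 2*(-62) = -10 - 124 = -134)
y = 16 (y = (26 + 5*(-6))**2 = (26 - 30)**2 = (-4)**2 = 16)
y/(1/(Z(-69) + r)) = 16/(1/((-49 - 69)/(-45 - 69) - 134)) = 16/(1/(-118/(-114) - 134)) = 16/(1/(-1/114*(-118) - 134)) = 16/(1/(59/57 - 134)) = 16/(1/(-7579/57)) = 16/(-57/7579) = 16*(-7579/57) = -121264/57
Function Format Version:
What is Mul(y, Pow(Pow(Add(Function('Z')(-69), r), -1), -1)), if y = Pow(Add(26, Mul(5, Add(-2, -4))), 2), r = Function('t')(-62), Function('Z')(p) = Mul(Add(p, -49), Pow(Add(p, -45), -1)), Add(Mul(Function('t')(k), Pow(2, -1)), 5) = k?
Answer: Rational(-121264, 57) ≈ -2127.4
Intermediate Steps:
Function('t')(k) = Add(-10, Mul(2, k))
Function('Z')(p) = Mul(Pow(Add(-45, p), -1), Add(-49, p)) (Function('Z')(p) = Mul(Add(-49, p), Pow(Add(-45, p), -1)) = Mul(Pow(Add(-45, p), -1), Add(-49, p)))
r = -134 (r = Add(-10, Mul(2, -62)) = Add(-10, -124) = -134)
y = 16 (y = Pow(Add(26, Mul(5, -6)), 2) = Pow(Add(26, -30), 2) = Pow(-4, 2) = 16)
Mul(y, Pow(Pow(Add(Function('Z')(-69), r), -1), -1)) = Mul(16, Pow(Pow(Add(Mul(Pow(Add(-45, -69), -1), Add(-49, -69)), -134), -1), -1)) = Mul(16, Pow(Pow(Add(Mul(Pow(-114, -1), -118), -134), -1), -1)) = Mul(16, Pow(Pow(Add(Mul(Rational(-1, 114), -118), -134), -1), -1)) = Mul(16, Pow(Pow(Add(Rational(59, 57), -134), -1), -1)) = Mul(16, Pow(Pow(Rational(-7579, 57), -1), -1)) = Mul(16, Pow(Rational(-57, 7579), -1)) = Mul(16, Rational(-7579, 57)) = Rational(-121264, 57)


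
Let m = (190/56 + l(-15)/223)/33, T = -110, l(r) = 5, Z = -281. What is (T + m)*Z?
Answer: 6363074995/206052 ≈ 30881.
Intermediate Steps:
m = 21325/206052 (m = (190/56 + 5/223)/33 = (190*(1/56) + 5*(1/223))*(1/33) = (95/28 + 5/223)*(1/33) = (21325/6244)*(1/33) = 21325/206052 ≈ 0.10349)
(T + m)*Z = (-110 + 21325/206052)*(-281) = -22644395/206052*(-281) = 6363074995/206052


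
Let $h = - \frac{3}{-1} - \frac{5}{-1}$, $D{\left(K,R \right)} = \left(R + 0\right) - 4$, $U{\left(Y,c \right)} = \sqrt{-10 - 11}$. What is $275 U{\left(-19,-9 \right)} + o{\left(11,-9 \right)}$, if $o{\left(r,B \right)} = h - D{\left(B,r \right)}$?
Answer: $1 + 275 i \sqrt{21} \approx 1.0 + 1260.2 i$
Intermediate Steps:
$U{\left(Y,c \right)} = i \sqrt{21}$ ($U{\left(Y,c \right)} = \sqrt{-21} = i \sqrt{21}$)
$D{\left(K,R \right)} = -4 + R$ ($D{\left(K,R \right)} = R - 4 = -4 + R$)
$h = 8$ ($h = \left(-3\right) \left(-1\right) - -5 = 3 + 5 = 8$)
$o{\left(r,B \right)} = 12 - r$ ($o{\left(r,B \right)} = 8 - \left(-4 + r\right) = 12 - r$)
$275 U{\left(-19,-9 \right)} + o{\left(11,-9 \right)} = 275 i \sqrt{21} + \left(12 - 11\right) = 275 i \sqrt{21} + 1 = 1 + 275 i \sqrt{21}$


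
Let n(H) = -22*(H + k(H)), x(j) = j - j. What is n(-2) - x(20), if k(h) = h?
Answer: 88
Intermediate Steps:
x(j) = 0
n(H) = -44*H (n(H) = -22*(H + H) = -44*H)
n(-2) - x(20) = -44*(-2) - 1*0 = 88 + 0 = 88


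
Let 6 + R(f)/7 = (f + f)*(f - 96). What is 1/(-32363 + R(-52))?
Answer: 1/75339 ≈ 1.3273e-5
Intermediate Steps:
R(f) = -42 + 14*f*(-96 + f) (R(f) = -42 + 7*((f + f)*(f - 96)) = -42 + 7*((2*f)*(-96 + f)) = -42 + 7*(2*f*(-96 + f)) = -42 + 14*f*(-96 + f))
1/(-32363 + R(-52)) = 1/(-32363 + (-42 - 1344*(-52) + 14*(-52)**2)) = 1/(-32363 + (-42 + 69888 + 14*2704)) = 1/(-32363 + (-42 + 69888 + 37856)) = 1/(-32363 + 107702) = 1/75339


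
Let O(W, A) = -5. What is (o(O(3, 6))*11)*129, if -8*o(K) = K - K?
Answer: 0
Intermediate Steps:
o(K) = 0 (o(K) = -(K - K)/8 = -⅛*0 = 0)
(o(O(3, 6))*11)*129 = (0*11)*129 = 0*129 = 0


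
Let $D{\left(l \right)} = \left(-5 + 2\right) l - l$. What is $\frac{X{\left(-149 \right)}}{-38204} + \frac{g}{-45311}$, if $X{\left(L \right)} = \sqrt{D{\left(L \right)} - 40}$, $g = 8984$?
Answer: $- \frac{8984}{45311} - \frac{\sqrt{139}}{19102} \approx -0.19889$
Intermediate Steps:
$D{\left(l \right)} = - 4 l$ ($D{\left(l \right)} = - 3 l - l = - 4 l$)
$X{\left(L \right)} = \sqrt{-40 - 4 L}$ ($X{\left(L \right)} = \sqrt{- 4 L - 40} = \sqrt{-40 - 4 L}$)
$\frac{X{\left(-149 \right)}}{-38204} + \frac{g}{-45311} = \frac{2 \sqrt{-10 - -149}}{-38204} + \frac{8984}{-45311} = 2 \sqrt{-10 + 149} \left(- \frac{1}{38204}\right) + 8984 \left(- \frac{1}{45311}\right) = 2 \sqrt{139} \left(- \frac{1}{38204}\right) - \frac{8984}{45311} = - \frac{\sqrt{139}}{19102} - \frac{8984}{45311} = - \frac{8984}{45311} - \frac{\sqrt{139}}{19102}$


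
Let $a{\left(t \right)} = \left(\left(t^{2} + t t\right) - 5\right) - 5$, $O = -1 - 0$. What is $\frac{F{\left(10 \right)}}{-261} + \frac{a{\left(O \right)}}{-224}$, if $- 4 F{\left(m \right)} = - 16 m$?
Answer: $- \frac{859}{7308} \approx -0.11754$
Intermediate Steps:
$O = -1$ ($O = -1 + 0 = -1$)
$F{\left(m \right)} = 4 m$ ($F{\left(m \right)} = - \frac{\left(-16\right) m}{4} = 4 m$)
$a{\left(t \right)} = -10 + 2 t^{2}$ ($a{\left(t \right)} = \left(\left(t^{2} + t^{2}\right) - 5\right) - 5 = \left(2 t^{2} - 5\right) - 5 = \left(-5 + 2 t^{2}\right) - 5 = -10 + 2 t^{2}$)
$\frac{F{\left(10 \right)}}{-261} + \frac{a{\left(O \right)}}{-224} = \frac{4 \cdot 10}{-261} + \frac{-10 + 2 \left(-1\right)^{2}}{-224} = 40 \left(- \frac{1}{261}\right) + \left(-10 + 2 \cdot 1\right) \left(- \frac{1}{224}\right) = - \frac{40}{261} + \left(-10 + 2\right) \left(- \frac{1}{224}\right) = - \frac{40}{261} - - \frac{1}{28} = - \frac{40}{261} + \frac{1}{28} = - \frac{859}{7308}$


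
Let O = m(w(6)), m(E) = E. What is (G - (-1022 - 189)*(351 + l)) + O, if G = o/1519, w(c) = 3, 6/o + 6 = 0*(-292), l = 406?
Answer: 1392512869/1519 ≈ 9.1673e+5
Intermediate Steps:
o = -1 (o = 6/(-6 + 0*(-292)) = 6/(-6 + 0) = 6/(-6) = 6*(-⅙) = -1)
O = 3
G = -1/1519 ≈ -0.00065833
(G - (-1022 - 189)*(351 + l)) + O = (-1/1519 - (-1022 - 189)*(351 + 406)) + 3 = (-1/1519 - (-1211)*757) + 3 = (-1/1519 - 1*(-916727)) + 3 = (-1/1519 + 916727) + 3 = 1392508312/1519 + 3 = 1392512869/1519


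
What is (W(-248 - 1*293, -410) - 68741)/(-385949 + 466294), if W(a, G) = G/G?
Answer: -13748/16069 ≈ -0.85556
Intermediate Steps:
W(a, G) = 1
(W(-248 - 1*293, -410) - 68741)/(-385949 + 466294) = (1 - 68741)/(-385949 + 466294) = -68740/80345 = -68740*1/80345 = -13748/16069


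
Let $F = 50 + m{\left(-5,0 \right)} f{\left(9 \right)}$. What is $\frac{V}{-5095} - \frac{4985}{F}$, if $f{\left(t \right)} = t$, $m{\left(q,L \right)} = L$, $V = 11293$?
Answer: $- \frac{1038529}{10190} \approx -101.92$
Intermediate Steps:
$F = 50$ ($F = 50 + 0 \cdot 9 = 50 + 0 = 50$)
$\frac{V}{-5095} - \frac{4985}{F} = \frac{11293}{-5095} - \frac{4985}{50} = 11293 \left(- \frac{1}{5095}\right) - \frac{997}{10} = - \frac{11293}{5095} - \frac{997}{10} = - \frac{1038529}{10190}$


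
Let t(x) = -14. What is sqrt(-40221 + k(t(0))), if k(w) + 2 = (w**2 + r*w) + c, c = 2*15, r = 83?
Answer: I*sqrt(41159) ≈ 202.88*I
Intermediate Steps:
c = 30
k(w) = 28 + w**2 + 83*w (k(w) = -2 + ((w**2 + 83*w) + 30) = -2 + (30 + w**2 + 83*w) = 28 + w**2 + 83*w)
sqrt(-40221 + k(t(0))) = sqrt(-40221 + (28 + (-14)**2 + 83*(-14))) = sqrt(-40221 + (28 + 196 - 1162)) = sqrt(-40221 - 938) = sqrt(-41159) = I*sqrt(41159)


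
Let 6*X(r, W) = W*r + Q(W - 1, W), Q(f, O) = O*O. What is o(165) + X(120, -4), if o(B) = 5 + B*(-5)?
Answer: -2692/3 ≈ -897.33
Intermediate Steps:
Q(f, O) = O²
o(B) = 5 - 5*B
X(r, W) = W²/6 + W*r/6 (X(r, W) = (W*r + W²)/6 = (W² + W*r)/6 = W²/6 + W*r/6)
o(165) + X(120, -4) = (5 - 5*165) + (⅙)*(-4)*(-4 + 120) = (5 - 825) + (⅙)*(-4)*116 = -820 - 232/3 = -2692/3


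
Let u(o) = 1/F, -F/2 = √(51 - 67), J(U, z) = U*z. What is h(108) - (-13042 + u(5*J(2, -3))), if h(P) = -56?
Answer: 12986 - I/8 ≈ 12986.0 - 0.125*I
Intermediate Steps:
F = -8*I (F = -2*√(51 - 67) = -8*I ≈ -8.0*I)
u(o) = I/8 (u(o) = 1/(-8*I) = I/8)
h(108) - (-13042 + u(5*J(2, -3))) = -56 - (-13042 + I/8) = -56 + (13042 - I/8) = 12986 - I/8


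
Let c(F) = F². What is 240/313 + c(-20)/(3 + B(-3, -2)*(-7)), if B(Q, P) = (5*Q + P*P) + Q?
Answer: 149440/31613 ≈ 4.7272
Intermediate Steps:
B(Q, P) = P² + 6*Q (B(Q, P) = (5*Q + P²) + Q = (P² + 5*Q) + Q = P² + 6*Q)
240/313 + c(-20)/(3 + B(-3, -2)*(-7)) = 240/313 + (-20)²/(3 + ((-2)² + 6*(-3))*(-7)) = 240*(1/313) + 400/(3 + (4 - 18)*(-7)) = 240/313 + 400/(3 - 14*(-7)) = 240/313 + 400/(3 + 98) = 240/313 + 400/101 = 149440/31613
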